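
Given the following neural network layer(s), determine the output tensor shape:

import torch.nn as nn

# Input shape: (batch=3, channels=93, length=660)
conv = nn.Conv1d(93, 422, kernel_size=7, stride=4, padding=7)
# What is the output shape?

Input shape: (3, 93, 660)
Output shape: (3, 422, 167)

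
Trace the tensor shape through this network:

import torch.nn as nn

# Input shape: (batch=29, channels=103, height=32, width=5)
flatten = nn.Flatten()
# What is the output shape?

Input shape: (29, 103, 32, 5)
Output shape: (29, 16480)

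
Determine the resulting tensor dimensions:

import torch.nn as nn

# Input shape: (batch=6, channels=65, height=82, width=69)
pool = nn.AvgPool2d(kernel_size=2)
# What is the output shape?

Input shape: (6, 65, 82, 69)
Output shape: (6, 65, 41, 34)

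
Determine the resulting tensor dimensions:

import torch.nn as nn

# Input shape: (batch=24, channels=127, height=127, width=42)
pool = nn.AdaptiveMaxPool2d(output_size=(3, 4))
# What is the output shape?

Input shape: (24, 127, 127, 42)
Output shape: (24, 127, 3, 4)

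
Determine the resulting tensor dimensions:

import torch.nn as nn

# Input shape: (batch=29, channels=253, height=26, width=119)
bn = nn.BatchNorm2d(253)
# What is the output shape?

Input shape: (29, 253, 26, 119)
Output shape: (29, 253, 26, 119)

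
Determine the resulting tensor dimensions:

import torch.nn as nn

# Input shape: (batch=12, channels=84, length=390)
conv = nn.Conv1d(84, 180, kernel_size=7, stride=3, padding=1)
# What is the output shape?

Input shape: (12, 84, 390)
Output shape: (12, 180, 129)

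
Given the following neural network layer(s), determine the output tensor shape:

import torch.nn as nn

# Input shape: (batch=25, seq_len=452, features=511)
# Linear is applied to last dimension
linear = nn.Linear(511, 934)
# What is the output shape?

Input shape: (25, 452, 511)
Output shape: (25, 452, 934)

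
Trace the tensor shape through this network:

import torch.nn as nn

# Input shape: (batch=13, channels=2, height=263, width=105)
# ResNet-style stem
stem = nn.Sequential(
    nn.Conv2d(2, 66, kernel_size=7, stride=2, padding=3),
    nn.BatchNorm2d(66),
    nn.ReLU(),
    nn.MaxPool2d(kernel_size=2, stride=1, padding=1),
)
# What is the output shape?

Input shape: (13, 2, 263, 105)
  -> after Conv2d 7x7 stride=2: (13, 66, 132, 53)
Output shape: (13, 66, 133, 54)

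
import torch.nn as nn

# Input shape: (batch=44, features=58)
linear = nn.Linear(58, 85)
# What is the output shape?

Input shape: (44, 58)
Output shape: (44, 85)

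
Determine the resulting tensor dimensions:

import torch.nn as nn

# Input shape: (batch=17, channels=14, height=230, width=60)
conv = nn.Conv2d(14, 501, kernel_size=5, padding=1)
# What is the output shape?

Input shape: (17, 14, 230, 60)
Output shape: (17, 501, 228, 58)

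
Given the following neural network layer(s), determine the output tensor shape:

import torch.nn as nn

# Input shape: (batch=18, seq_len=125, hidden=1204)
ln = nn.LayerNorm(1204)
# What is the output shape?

Input shape: (18, 125, 1204)
Output shape: (18, 125, 1204)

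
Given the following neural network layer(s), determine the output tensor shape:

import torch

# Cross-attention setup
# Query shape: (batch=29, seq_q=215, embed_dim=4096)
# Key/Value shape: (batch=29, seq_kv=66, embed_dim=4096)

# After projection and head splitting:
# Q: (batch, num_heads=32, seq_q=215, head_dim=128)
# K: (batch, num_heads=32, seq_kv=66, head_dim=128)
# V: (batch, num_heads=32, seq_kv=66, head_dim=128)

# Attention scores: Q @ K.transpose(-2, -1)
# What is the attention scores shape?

Input shape: (29, 215, 4096)
Output shape: (29, 32, 215, 66)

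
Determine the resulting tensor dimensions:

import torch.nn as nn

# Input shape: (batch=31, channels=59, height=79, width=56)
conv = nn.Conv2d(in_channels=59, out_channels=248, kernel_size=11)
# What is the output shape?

Input shape: (31, 59, 79, 56)
Output shape: (31, 248, 69, 46)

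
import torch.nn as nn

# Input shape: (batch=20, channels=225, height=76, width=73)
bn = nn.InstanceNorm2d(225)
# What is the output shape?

Input shape: (20, 225, 76, 73)
Output shape: (20, 225, 76, 73)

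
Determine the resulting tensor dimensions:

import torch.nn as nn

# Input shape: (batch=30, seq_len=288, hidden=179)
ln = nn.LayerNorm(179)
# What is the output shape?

Input shape: (30, 288, 179)
Output shape: (30, 288, 179)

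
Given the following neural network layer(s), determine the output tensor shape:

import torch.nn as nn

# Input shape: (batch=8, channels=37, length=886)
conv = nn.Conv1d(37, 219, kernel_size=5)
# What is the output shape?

Input shape: (8, 37, 886)
Output shape: (8, 219, 882)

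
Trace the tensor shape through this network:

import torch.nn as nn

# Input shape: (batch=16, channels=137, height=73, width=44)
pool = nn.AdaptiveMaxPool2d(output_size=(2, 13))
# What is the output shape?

Input shape: (16, 137, 73, 44)
Output shape: (16, 137, 2, 13)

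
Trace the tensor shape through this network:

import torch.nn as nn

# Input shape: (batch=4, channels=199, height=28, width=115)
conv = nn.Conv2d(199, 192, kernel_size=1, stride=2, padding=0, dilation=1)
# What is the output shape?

Input shape: (4, 199, 28, 115)
Output shape: (4, 192, 14, 58)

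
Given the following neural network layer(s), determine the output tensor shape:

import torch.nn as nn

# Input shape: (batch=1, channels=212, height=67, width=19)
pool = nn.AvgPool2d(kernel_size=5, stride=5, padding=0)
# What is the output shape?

Input shape: (1, 212, 67, 19)
Output shape: (1, 212, 13, 3)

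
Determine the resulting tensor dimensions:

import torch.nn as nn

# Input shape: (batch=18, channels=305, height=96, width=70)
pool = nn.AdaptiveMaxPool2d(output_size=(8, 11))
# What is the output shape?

Input shape: (18, 305, 96, 70)
Output shape: (18, 305, 8, 11)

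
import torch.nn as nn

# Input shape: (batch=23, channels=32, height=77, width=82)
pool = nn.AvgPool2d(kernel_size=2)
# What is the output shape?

Input shape: (23, 32, 77, 82)
Output shape: (23, 32, 38, 41)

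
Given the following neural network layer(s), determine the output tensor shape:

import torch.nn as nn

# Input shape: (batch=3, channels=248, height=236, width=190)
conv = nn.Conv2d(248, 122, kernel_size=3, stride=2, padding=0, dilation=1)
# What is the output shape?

Input shape: (3, 248, 236, 190)
Output shape: (3, 122, 117, 94)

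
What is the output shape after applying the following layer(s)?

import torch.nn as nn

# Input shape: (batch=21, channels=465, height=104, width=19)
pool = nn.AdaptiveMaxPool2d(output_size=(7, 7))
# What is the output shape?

Input shape: (21, 465, 104, 19)
Output shape: (21, 465, 7, 7)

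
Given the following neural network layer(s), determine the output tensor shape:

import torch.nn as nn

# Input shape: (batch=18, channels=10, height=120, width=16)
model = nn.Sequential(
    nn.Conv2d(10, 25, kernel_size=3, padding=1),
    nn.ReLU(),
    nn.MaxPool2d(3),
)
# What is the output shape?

Input shape: (18, 10, 120, 16)
  -> after Conv2d: (18, 25, 120, 16)
  -> after ReLU: (18, 25, 120, 16)
Output shape: (18, 25, 40, 5)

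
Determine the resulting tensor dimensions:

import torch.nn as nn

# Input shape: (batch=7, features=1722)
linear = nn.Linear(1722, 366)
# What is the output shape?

Input shape: (7, 1722)
Output shape: (7, 366)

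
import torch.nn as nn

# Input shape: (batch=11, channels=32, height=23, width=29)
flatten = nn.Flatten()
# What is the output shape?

Input shape: (11, 32, 23, 29)
Output shape: (11, 21344)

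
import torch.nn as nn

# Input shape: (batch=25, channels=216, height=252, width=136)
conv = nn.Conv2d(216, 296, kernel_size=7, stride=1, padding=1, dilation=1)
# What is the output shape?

Input shape: (25, 216, 252, 136)
Output shape: (25, 296, 248, 132)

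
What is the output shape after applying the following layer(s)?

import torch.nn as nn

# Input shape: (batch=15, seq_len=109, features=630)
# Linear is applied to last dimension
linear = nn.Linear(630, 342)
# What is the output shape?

Input shape: (15, 109, 630)
Output shape: (15, 109, 342)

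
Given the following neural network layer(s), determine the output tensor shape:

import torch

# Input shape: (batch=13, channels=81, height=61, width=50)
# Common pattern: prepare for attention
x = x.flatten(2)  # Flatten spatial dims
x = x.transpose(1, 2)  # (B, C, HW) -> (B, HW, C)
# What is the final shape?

Input shape: (13, 81, 61, 50)
  -> after flatten(2): (13, 81, 3050)
Output shape: (13, 3050, 81)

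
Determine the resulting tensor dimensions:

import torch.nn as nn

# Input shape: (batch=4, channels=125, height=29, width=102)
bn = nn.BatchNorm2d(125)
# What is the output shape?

Input shape: (4, 125, 29, 102)
Output shape: (4, 125, 29, 102)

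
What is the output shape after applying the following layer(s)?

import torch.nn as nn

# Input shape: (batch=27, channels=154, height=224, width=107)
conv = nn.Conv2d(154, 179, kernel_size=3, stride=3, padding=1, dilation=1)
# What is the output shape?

Input shape: (27, 154, 224, 107)
Output shape: (27, 179, 75, 36)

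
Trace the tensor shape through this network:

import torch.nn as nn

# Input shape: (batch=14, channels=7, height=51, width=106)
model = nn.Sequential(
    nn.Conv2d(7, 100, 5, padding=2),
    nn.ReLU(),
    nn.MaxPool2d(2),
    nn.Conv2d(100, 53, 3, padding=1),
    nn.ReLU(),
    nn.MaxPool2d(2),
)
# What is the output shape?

Input shape: (14, 7, 51, 106)
  -> after first Conv2d: (14, 100, 51, 106)
  -> after first MaxPool2d: (14, 100, 25, 53)
  -> after second Conv2d: (14, 53, 25, 53)
Output shape: (14, 53, 12, 26)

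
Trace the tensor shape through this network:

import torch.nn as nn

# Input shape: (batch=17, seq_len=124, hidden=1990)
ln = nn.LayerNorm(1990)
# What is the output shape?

Input shape: (17, 124, 1990)
Output shape: (17, 124, 1990)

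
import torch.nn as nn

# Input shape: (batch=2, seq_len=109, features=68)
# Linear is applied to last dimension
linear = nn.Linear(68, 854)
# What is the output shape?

Input shape: (2, 109, 68)
Output shape: (2, 109, 854)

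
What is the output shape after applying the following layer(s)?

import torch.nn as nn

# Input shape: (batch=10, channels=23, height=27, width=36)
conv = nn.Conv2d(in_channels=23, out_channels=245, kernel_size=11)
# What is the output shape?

Input shape: (10, 23, 27, 36)
Output shape: (10, 245, 17, 26)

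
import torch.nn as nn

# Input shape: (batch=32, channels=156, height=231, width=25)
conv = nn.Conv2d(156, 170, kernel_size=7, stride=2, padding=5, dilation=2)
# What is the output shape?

Input shape: (32, 156, 231, 25)
Output shape: (32, 170, 115, 12)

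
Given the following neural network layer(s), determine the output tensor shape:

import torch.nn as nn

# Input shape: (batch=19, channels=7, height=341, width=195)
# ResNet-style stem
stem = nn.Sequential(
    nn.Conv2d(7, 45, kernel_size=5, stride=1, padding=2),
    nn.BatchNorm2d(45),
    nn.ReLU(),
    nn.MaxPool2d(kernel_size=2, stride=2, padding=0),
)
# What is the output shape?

Input shape: (19, 7, 341, 195)
  -> after Conv2d 5x5 stride=1: (19, 45, 341, 195)
Output shape: (19, 45, 170, 97)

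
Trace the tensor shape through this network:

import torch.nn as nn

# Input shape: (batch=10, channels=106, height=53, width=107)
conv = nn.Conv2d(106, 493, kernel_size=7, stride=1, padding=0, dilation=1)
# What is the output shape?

Input shape: (10, 106, 53, 107)
Output shape: (10, 493, 47, 101)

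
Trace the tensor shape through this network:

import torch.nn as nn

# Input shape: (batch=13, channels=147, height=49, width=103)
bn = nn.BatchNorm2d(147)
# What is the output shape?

Input shape: (13, 147, 49, 103)
Output shape: (13, 147, 49, 103)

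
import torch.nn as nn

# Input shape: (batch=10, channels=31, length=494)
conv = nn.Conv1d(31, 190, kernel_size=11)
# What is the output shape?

Input shape: (10, 31, 494)
Output shape: (10, 190, 484)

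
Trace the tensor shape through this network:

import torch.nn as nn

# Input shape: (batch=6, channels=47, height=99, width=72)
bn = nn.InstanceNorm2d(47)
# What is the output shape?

Input shape: (6, 47, 99, 72)
Output shape: (6, 47, 99, 72)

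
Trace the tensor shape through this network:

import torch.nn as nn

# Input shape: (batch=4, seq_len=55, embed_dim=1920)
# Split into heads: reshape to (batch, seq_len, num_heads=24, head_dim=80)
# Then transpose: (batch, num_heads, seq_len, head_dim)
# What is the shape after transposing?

Input shape: (4, 55, 1920)
  -> after reshape: (4, 55, 24, 80)
Output shape: (4, 24, 55, 80)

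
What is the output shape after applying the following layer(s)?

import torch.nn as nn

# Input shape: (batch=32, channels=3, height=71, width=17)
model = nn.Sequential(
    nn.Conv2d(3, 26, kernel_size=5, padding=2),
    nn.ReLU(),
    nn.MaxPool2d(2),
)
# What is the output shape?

Input shape: (32, 3, 71, 17)
  -> after Conv2d: (32, 26, 71, 17)
  -> after ReLU: (32, 26, 71, 17)
Output shape: (32, 26, 35, 8)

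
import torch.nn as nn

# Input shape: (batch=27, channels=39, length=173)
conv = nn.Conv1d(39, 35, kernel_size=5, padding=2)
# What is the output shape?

Input shape: (27, 39, 173)
Output shape: (27, 35, 173)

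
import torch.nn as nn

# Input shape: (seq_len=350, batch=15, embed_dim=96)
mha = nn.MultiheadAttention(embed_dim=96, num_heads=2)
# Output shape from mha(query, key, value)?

Input shape: (350, 15, 96)
Output shape: (350, 15, 96)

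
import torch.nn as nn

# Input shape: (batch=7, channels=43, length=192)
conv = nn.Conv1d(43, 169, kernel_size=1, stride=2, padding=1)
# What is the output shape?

Input shape: (7, 43, 192)
Output shape: (7, 169, 97)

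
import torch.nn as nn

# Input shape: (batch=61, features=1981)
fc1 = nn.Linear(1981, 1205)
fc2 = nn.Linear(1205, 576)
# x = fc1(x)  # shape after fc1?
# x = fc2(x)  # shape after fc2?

Input shape: (61, 1981)
  -> after fc1: (61, 1205)
Output shape: (61, 576)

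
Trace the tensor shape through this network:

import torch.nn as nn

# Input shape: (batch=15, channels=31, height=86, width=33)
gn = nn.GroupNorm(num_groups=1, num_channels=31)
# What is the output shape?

Input shape: (15, 31, 86, 33)
Output shape: (15, 31, 86, 33)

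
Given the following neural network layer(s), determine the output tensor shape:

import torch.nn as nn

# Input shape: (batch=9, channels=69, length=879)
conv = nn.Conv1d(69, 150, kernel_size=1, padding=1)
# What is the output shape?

Input shape: (9, 69, 879)
Output shape: (9, 150, 881)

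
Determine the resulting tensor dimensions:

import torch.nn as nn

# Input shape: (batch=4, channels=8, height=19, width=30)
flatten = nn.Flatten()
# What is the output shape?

Input shape: (4, 8, 19, 30)
Output shape: (4, 4560)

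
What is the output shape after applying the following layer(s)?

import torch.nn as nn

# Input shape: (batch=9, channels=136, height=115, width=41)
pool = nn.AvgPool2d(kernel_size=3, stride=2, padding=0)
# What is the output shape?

Input shape: (9, 136, 115, 41)
Output shape: (9, 136, 57, 20)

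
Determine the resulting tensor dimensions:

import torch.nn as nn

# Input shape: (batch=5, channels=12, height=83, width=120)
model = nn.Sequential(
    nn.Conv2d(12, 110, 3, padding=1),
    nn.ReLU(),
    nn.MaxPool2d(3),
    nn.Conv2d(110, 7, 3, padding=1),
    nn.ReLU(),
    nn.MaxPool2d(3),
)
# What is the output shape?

Input shape: (5, 12, 83, 120)
  -> after first Conv2d: (5, 110, 83, 120)
  -> after first MaxPool2d: (5, 110, 27, 40)
  -> after second Conv2d: (5, 7, 27, 40)
Output shape: (5, 7, 9, 13)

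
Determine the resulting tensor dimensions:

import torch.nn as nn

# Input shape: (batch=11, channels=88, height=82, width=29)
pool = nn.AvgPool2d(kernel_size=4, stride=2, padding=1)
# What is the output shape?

Input shape: (11, 88, 82, 29)
Output shape: (11, 88, 41, 14)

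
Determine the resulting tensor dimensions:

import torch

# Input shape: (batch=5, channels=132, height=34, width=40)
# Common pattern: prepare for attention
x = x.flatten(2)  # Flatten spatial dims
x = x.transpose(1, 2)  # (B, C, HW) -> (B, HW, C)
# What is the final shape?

Input shape: (5, 132, 34, 40)
  -> after flatten(2): (5, 132, 1360)
Output shape: (5, 1360, 132)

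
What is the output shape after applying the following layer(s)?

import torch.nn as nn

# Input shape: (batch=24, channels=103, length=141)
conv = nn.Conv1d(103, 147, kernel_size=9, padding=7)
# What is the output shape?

Input shape: (24, 103, 141)
Output shape: (24, 147, 147)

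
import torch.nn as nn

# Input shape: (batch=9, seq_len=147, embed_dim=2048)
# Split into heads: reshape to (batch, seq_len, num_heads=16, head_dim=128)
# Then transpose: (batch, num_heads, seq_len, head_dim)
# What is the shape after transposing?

Input shape: (9, 147, 2048)
  -> after reshape: (9, 147, 16, 128)
Output shape: (9, 16, 147, 128)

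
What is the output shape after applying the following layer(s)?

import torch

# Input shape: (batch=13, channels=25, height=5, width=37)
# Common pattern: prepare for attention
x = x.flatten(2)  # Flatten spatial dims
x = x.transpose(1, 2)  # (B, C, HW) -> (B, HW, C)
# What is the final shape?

Input shape: (13, 25, 5, 37)
  -> after flatten(2): (13, 25, 185)
Output shape: (13, 185, 25)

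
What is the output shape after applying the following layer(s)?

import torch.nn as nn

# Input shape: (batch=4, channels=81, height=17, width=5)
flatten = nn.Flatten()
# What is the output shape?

Input shape: (4, 81, 17, 5)
Output shape: (4, 6885)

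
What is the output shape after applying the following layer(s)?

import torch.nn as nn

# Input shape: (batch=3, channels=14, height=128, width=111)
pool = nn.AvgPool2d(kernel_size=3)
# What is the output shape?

Input shape: (3, 14, 128, 111)
Output shape: (3, 14, 42, 37)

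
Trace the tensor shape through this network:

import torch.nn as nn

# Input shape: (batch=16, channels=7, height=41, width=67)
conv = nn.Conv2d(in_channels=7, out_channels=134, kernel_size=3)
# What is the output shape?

Input shape: (16, 7, 41, 67)
Output shape: (16, 134, 39, 65)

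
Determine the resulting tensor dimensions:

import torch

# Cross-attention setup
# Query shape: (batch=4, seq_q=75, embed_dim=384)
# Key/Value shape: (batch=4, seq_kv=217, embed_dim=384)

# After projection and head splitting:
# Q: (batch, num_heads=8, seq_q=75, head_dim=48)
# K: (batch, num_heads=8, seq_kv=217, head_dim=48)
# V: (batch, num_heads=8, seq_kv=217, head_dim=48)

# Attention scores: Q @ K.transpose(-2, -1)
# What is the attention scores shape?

Input shape: (4, 75, 384)
Output shape: (4, 8, 75, 217)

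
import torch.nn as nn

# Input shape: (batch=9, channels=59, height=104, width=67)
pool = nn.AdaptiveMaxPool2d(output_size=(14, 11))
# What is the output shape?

Input shape: (9, 59, 104, 67)
Output shape: (9, 59, 14, 11)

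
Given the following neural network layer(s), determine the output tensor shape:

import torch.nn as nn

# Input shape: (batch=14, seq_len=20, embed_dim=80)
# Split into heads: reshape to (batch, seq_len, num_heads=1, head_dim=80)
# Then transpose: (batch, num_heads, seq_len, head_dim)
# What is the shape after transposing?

Input shape: (14, 20, 80)
  -> after reshape: (14, 20, 1, 80)
Output shape: (14, 1, 20, 80)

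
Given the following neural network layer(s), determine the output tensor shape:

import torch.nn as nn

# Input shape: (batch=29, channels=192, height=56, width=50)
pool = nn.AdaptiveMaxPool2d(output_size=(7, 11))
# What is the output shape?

Input shape: (29, 192, 56, 50)
Output shape: (29, 192, 7, 11)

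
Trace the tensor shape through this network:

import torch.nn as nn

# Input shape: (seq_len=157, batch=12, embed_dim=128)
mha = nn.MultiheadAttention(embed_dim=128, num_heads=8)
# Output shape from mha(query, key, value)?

Input shape: (157, 12, 128)
Output shape: (157, 12, 128)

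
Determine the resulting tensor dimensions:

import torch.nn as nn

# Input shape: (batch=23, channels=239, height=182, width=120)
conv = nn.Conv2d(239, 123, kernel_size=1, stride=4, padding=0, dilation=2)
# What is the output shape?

Input shape: (23, 239, 182, 120)
Output shape: (23, 123, 46, 30)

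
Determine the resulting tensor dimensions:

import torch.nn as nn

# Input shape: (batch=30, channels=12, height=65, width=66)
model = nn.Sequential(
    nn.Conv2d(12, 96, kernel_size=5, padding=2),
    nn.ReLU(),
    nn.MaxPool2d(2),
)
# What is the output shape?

Input shape: (30, 12, 65, 66)
  -> after Conv2d: (30, 96, 65, 66)
  -> after ReLU: (30, 96, 65, 66)
Output shape: (30, 96, 32, 33)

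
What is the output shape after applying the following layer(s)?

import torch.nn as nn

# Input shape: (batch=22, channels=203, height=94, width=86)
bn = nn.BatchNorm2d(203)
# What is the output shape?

Input shape: (22, 203, 94, 86)
Output shape: (22, 203, 94, 86)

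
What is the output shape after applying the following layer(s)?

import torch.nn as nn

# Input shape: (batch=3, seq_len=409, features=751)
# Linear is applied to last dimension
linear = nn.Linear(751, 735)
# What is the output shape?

Input shape: (3, 409, 751)
Output shape: (3, 409, 735)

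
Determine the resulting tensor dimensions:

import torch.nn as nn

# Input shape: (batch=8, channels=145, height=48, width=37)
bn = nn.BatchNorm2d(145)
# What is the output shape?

Input shape: (8, 145, 48, 37)
Output shape: (8, 145, 48, 37)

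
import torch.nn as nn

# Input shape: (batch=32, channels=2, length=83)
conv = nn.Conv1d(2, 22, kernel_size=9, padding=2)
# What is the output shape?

Input shape: (32, 2, 83)
Output shape: (32, 22, 79)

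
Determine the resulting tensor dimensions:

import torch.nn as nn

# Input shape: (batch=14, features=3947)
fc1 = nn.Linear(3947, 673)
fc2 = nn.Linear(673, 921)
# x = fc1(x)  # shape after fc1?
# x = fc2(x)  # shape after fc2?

Input shape: (14, 3947)
  -> after fc1: (14, 673)
Output shape: (14, 921)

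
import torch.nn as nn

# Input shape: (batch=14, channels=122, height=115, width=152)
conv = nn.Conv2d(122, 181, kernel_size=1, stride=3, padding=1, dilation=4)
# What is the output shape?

Input shape: (14, 122, 115, 152)
Output shape: (14, 181, 39, 52)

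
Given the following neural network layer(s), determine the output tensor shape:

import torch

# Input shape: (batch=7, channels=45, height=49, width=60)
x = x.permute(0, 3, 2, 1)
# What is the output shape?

Input shape: (7, 45, 49, 60)
Output shape: (7, 60, 49, 45)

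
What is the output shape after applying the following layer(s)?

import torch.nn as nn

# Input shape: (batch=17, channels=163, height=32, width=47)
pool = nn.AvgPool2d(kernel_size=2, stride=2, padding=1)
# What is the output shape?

Input shape: (17, 163, 32, 47)
Output shape: (17, 163, 17, 24)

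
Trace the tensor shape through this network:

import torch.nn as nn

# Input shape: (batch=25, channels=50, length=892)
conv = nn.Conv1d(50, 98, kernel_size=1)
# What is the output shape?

Input shape: (25, 50, 892)
Output shape: (25, 98, 892)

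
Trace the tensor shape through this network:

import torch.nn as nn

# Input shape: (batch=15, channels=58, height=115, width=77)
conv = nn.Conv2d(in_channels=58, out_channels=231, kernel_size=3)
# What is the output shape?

Input shape: (15, 58, 115, 77)
Output shape: (15, 231, 113, 75)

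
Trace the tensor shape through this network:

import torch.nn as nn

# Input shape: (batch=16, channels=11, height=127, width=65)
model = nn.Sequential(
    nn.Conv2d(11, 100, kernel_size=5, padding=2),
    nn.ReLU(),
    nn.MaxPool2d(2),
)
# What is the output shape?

Input shape: (16, 11, 127, 65)
  -> after Conv2d: (16, 100, 127, 65)
  -> after ReLU: (16, 100, 127, 65)
Output shape: (16, 100, 63, 32)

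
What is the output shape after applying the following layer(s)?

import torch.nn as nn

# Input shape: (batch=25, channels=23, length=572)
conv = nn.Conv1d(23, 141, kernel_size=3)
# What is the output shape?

Input shape: (25, 23, 572)
Output shape: (25, 141, 570)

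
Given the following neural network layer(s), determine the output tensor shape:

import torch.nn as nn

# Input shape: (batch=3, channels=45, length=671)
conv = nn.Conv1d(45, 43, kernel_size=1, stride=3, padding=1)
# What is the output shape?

Input shape: (3, 45, 671)
Output shape: (3, 43, 225)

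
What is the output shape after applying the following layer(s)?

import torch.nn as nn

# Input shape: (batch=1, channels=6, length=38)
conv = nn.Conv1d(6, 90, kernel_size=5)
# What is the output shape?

Input shape: (1, 6, 38)
Output shape: (1, 90, 34)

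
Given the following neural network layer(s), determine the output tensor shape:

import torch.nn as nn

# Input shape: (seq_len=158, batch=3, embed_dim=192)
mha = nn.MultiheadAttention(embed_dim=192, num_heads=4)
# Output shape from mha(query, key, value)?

Input shape: (158, 3, 192)
Output shape: (158, 3, 192)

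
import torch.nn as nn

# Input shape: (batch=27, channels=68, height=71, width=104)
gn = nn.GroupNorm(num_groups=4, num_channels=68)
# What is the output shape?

Input shape: (27, 68, 71, 104)
Output shape: (27, 68, 71, 104)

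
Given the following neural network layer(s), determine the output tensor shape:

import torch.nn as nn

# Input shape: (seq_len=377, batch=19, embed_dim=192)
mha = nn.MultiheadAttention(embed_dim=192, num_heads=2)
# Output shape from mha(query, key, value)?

Input shape: (377, 19, 192)
Output shape: (377, 19, 192)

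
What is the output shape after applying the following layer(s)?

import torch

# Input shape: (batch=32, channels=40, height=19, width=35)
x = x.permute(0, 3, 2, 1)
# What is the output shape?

Input shape: (32, 40, 19, 35)
Output shape: (32, 35, 19, 40)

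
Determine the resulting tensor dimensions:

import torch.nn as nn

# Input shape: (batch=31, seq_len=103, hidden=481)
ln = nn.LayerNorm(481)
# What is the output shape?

Input shape: (31, 103, 481)
Output shape: (31, 103, 481)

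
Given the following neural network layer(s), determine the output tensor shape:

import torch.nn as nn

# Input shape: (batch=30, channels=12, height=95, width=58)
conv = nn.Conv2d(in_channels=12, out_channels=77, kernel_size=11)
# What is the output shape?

Input shape: (30, 12, 95, 58)
Output shape: (30, 77, 85, 48)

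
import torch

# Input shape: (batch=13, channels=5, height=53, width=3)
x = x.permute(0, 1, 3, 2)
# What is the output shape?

Input shape: (13, 5, 53, 3)
Output shape: (13, 5, 3, 53)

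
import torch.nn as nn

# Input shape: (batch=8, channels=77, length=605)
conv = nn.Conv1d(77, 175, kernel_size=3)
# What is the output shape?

Input shape: (8, 77, 605)
Output shape: (8, 175, 603)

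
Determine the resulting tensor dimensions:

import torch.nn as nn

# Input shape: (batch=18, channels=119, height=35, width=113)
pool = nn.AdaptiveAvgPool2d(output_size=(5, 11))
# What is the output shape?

Input shape: (18, 119, 35, 113)
Output shape: (18, 119, 5, 11)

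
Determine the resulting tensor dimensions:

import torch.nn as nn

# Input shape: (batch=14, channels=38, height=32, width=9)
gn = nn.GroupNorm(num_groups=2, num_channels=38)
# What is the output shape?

Input shape: (14, 38, 32, 9)
Output shape: (14, 38, 32, 9)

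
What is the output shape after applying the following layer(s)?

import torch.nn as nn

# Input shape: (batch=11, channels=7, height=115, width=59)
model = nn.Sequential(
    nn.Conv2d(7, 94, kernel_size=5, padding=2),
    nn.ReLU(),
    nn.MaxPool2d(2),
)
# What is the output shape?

Input shape: (11, 7, 115, 59)
  -> after Conv2d: (11, 94, 115, 59)
  -> after ReLU: (11, 94, 115, 59)
Output shape: (11, 94, 57, 29)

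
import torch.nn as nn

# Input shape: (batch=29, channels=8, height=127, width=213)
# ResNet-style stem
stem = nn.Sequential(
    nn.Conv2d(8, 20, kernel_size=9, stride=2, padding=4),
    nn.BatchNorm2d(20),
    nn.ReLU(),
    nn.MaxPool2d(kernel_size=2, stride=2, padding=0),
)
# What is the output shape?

Input shape: (29, 8, 127, 213)
  -> after Conv2d 9x9 stride=2: (29, 20, 64, 107)
Output shape: (29, 20, 32, 53)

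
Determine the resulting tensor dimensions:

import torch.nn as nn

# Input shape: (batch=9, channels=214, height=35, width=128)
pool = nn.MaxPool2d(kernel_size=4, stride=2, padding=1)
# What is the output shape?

Input shape: (9, 214, 35, 128)
Output shape: (9, 214, 17, 64)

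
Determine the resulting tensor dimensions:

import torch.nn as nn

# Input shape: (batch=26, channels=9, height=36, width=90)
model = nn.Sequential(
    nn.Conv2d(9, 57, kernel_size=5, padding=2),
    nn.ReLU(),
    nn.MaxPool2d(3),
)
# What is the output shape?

Input shape: (26, 9, 36, 90)
  -> after Conv2d: (26, 57, 36, 90)
  -> after ReLU: (26, 57, 36, 90)
Output shape: (26, 57, 12, 30)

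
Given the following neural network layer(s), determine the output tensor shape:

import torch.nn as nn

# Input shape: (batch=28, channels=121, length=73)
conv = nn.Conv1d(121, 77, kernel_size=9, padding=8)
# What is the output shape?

Input shape: (28, 121, 73)
Output shape: (28, 77, 81)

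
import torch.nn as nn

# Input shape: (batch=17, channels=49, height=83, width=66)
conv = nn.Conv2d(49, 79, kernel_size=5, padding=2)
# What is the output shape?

Input shape: (17, 49, 83, 66)
Output shape: (17, 79, 83, 66)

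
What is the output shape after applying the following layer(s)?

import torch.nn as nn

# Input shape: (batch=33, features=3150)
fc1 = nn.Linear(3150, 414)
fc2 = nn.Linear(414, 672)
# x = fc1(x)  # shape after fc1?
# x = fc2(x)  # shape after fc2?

Input shape: (33, 3150)
  -> after fc1: (33, 414)
Output shape: (33, 672)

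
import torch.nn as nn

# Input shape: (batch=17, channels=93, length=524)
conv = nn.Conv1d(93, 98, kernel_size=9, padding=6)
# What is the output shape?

Input shape: (17, 93, 524)
Output shape: (17, 98, 528)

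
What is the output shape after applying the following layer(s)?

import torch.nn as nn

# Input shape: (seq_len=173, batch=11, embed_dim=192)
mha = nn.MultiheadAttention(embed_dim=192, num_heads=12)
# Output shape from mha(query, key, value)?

Input shape: (173, 11, 192)
Output shape: (173, 11, 192)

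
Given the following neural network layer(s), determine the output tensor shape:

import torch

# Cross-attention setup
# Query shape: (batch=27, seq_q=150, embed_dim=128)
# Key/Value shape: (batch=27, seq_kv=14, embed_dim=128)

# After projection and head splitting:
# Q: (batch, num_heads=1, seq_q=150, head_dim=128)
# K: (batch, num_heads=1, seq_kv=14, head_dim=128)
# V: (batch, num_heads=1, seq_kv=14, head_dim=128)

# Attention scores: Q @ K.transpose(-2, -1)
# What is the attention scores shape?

Input shape: (27, 150, 128)
Output shape: (27, 1, 150, 14)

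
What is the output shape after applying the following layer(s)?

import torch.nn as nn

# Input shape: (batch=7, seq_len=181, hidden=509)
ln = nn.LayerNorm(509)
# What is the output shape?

Input shape: (7, 181, 509)
Output shape: (7, 181, 509)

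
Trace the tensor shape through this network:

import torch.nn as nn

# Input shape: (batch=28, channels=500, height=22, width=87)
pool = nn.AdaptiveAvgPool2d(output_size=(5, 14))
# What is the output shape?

Input shape: (28, 500, 22, 87)
Output shape: (28, 500, 5, 14)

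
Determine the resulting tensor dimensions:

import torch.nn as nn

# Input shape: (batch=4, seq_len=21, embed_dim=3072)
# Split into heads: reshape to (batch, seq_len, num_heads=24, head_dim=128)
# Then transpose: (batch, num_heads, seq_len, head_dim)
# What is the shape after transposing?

Input shape: (4, 21, 3072)
  -> after reshape: (4, 21, 24, 128)
Output shape: (4, 24, 21, 128)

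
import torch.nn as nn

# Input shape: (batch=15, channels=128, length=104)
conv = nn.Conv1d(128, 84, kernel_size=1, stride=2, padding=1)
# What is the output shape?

Input shape: (15, 128, 104)
Output shape: (15, 84, 53)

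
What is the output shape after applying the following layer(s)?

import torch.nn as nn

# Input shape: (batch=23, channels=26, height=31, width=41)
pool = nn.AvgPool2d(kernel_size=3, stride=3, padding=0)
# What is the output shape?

Input shape: (23, 26, 31, 41)
Output shape: (23, 26, 10, 13)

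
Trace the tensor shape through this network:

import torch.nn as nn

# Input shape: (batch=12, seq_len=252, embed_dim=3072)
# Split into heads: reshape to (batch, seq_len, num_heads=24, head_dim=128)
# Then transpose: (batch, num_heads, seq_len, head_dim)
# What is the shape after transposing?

Input shape: (12, 252, 3072)
  -> after reshape: (12, 252, 24, 128)
Output shape: (12, 24, 252, 128)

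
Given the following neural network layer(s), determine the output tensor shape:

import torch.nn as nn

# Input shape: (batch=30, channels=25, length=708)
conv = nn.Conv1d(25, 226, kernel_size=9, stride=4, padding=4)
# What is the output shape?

Input shape: (30, 25, 708)
Output shape: (30, 226, 177)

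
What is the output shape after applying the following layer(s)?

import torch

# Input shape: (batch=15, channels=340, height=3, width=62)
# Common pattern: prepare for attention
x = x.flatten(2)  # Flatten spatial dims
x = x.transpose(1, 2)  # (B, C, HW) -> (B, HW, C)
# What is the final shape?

Input shape: (15, 340, 3, 62)
  -> after flatten(2): (15, 340, 186)
Output shape: (15, 186, 340)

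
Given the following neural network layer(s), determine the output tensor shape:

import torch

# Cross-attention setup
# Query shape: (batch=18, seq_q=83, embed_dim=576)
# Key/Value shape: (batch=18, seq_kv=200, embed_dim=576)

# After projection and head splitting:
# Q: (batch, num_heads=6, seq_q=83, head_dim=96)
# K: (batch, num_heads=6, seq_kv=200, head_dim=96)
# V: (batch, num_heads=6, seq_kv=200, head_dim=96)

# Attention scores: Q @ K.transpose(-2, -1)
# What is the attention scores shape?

Input shape: (18, 83, 576)
Output shape: (18, 6, 83, 200)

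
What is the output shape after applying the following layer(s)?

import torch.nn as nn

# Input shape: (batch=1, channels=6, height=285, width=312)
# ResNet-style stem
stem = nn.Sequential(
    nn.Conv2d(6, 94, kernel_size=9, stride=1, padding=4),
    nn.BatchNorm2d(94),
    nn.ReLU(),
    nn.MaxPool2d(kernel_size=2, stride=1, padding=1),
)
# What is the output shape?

Input shape: (1, 6, 285, 312)
  -> after Conv2d 9x9 stride=1: (1, 94, 285, 312)
Output shape: (1, 94, 286, 313)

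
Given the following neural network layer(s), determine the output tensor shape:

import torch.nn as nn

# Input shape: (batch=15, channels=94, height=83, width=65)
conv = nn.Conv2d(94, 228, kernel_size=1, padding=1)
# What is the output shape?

Input shape: (15, 94, 83, 65)
Output shape: (15, 228, 85, 67)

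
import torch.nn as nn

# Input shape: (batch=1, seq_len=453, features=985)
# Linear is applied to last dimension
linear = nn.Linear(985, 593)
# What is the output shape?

Input shape: (1, 453, 985)
Output shape: (1, 453, 593)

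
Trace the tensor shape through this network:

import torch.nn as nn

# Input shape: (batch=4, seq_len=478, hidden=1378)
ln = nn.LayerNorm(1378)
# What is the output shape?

Input shape: (4, 478, 1378)
Output shape: (4, 478, 1378)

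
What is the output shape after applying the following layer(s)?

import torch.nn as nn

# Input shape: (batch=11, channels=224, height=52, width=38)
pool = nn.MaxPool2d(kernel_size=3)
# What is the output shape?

Input shape: (11, 224, 52, 38)
Output shape: (11, 224, 17, 12)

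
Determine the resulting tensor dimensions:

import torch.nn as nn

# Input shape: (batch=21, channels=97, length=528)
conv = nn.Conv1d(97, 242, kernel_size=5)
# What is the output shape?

Input shape: (21, 97, 528)
Output shape: (21, 242, 524)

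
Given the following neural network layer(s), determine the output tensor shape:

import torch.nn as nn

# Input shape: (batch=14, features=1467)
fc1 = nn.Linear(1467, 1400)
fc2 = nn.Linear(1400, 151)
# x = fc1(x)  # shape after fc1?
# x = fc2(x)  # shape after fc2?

Input shape: (14, 1467)
  -> after fc1: (14, 1400)
Output shape: (14, 151)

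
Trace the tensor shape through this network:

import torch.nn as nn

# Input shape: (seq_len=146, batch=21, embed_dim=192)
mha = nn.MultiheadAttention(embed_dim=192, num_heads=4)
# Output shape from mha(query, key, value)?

Input shape: (146, 21, 192)
Output shape: (146, 21, 192)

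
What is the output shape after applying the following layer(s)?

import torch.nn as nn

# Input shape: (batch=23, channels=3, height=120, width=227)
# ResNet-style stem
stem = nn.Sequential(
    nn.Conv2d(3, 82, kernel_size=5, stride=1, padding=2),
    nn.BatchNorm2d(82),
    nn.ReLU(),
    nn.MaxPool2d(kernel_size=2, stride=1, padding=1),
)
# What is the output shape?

Input shape: (23, 3, 120, 227)
  -> after Conv2d 5x5 stride=1: (23, 82, 120, 227)
Output shape: (23, 82, 121, 228)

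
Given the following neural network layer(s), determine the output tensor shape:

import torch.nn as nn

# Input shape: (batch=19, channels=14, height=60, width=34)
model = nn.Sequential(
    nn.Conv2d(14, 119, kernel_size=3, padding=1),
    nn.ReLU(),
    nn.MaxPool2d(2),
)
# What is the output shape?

Input shape: (19, 14, 60, 34)
  -> after Conv2d: (19, 119, 60, 34)
  -> after ReLU: (19, 119, 60, 34)
Output shape: (19, 119, 30, 17)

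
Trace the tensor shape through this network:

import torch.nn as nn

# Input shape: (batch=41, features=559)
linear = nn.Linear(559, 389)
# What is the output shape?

Input shape: (41, 559)
Output shape: (41, 389)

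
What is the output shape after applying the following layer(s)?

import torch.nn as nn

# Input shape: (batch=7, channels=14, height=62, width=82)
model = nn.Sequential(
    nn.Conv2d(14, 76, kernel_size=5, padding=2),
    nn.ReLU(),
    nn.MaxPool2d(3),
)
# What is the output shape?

Input shape: (7, 14, 62, 82)
  -> after Conv2d: (7, 76, 62, 82)
  -> after ReLU: (7, 76, 62, 82)
Output shape: (7, 76, 20, 27)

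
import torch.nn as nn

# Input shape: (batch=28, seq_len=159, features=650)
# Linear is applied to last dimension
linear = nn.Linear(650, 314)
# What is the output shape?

Input shape: (28, 159, 650)
Output shape: (28, 159, 314)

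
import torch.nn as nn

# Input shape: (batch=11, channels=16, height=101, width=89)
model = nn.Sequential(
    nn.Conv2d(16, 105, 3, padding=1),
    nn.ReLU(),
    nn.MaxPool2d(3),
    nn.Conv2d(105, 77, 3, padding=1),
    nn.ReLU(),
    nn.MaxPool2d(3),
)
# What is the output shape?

Input shape: (11, 16, 101, 89)
  -> after first Conv2d: (11, 105, 101, 89)
  -> after first MaxPool2d: (11, 105, 33, 29)
  -> after second Conv2d: (11, 77, 33, 29)
Output shape: (11, 77, 11, 9)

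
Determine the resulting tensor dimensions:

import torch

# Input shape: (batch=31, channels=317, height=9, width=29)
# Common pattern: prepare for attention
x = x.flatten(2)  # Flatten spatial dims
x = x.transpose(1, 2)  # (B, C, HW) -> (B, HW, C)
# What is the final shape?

Input shape: (31, 317, 9, 29)
  -> after flatten(2): (31, 317, 261)
Output shape: (31, 261, 317)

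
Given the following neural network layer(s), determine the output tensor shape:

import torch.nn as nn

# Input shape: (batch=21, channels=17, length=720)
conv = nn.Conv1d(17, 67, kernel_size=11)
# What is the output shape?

Input shape: (21, 17, 720)
Output shape: (21, 67, 710)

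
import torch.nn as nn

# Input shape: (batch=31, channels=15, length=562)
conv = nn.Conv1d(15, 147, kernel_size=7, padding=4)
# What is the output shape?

Input shape: (31, 15, 562)
Output shape: (31, 147, 564)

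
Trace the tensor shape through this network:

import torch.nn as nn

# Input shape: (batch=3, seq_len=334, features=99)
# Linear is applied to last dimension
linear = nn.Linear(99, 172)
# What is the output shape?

Input shape: (3, 334, 99)
Output shape: (3, 334, 172)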